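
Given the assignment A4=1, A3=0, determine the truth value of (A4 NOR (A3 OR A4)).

Substituting: (1 NOR (0 OR 1))
= 0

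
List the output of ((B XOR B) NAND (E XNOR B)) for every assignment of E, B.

E | B | Output
--------------
0 | 0 | 1
0 | 1 | 1
1 | 0 | 1
1 | 1 | 1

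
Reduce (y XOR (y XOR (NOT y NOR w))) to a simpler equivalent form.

By XOR self-cancellation ((E XOR v) XOR v = E):
= (NOT y NOR w)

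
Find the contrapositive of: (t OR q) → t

Contrapositive: NOT t → NOT (t OR q)
Note: A statement and its contrapositive are logically equivalent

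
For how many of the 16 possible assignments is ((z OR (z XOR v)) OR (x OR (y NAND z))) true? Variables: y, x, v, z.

Satisfying assignments: (0,0,0,0), (0,0,0,1), (0,0,1,0), (0,0,1,1), (0,1,0,0), (0,1,0,1), (0,1,1,0), (0,1,1,1), (1,0,0,0), (1,0,0,1), (1,0,1,0), (1,0,1,1), (1,1,0,0), (1,1,0,1), (1,1,1,0), (1,1,1,1)
Count: 16 out of 16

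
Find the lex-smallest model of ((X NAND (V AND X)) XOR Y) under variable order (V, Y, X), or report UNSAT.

V=0, Y=0, X=0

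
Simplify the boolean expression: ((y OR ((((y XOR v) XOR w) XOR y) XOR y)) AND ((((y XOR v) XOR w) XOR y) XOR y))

By absorption (E AND (E OR v) = E) then XOR self-cancellation ((E XOR v) XOR v = E):
= ((y XOR v) XOR w)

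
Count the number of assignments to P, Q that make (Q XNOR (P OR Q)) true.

Satisfying assignments: (0,0), (0,1), (1,1)
Count: 3 out of 4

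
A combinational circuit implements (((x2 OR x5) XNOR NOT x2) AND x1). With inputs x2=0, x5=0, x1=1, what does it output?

Substituting: (((0 OR 0) XNOR NOT 0) AND 1)
= 0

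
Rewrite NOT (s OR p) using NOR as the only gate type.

(((s NOR p) NOR (s NOR p)) NOR ((s NOR p) NOR (s NOR p)))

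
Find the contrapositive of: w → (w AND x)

Contrapositive: NOT (w AND x) → NOT w
Note: A statement and its contrapositive are logically equivalent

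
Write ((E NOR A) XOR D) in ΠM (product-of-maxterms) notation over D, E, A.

ΠM(1, 2, 3, 4) = (D OR E OR NOT A) AND (D OR NOT E OR A) AND (D OR NOT E OR NOT A) AND (NOT D OR E OR A)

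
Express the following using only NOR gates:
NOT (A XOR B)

(((((A NOR B) NOR (A NOR B)) NOR ((A NOR B) NOR (A NOR B))) NOR ((((A NOR A) NOR (B NOR B)) NOR ((A NOR A) NOR (B NOR B))) NOR (((A NOR A) NOR (B NOR B)) NOR ((A NOR A) NOR (B NOR B))))) NOR ((((A NOR B) NOR (A NOR B)) NOR ((A NOR B) NOR (A NOR B))) NOR ((((A NOR A) NOR (B NOR B)) NOR ((A NOR A) NOR (B NOR B))) NOR (((A NOR A) NOR (B NOR B)) NOR ((A NOR A) NOR (B NOR B))))))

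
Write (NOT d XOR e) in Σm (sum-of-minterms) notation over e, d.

Σm(0, 3) = (NOT e AND NOT d) OR (e AND d)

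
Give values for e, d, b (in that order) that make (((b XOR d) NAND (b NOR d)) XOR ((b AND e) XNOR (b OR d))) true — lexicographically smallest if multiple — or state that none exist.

e=0, d=0, b=1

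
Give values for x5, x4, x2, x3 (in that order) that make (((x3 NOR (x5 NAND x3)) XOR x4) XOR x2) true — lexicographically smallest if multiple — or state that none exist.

x5=0, x4=0, x2=1, x3=0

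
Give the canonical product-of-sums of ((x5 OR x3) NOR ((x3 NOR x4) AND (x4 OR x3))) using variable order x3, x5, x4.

ΠM(2, 3, 4, 5, 6, 7) = (x3 OR NOT x5 OR x4) AND (x3 OR NOT x5 OR NOT x4) AND (NOT x3 OR x5 OR x4) AND (NOT x3 OR x5 OR NOT x4) AND (NOT x3 OR NOT x5 OR x4) AND (NOT x3 OR NOT x5 OR NOT x4)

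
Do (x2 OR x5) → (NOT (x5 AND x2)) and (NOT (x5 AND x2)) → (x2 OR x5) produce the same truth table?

No, Converse is not equivalent to original (counterexample: x2=0, x5=0)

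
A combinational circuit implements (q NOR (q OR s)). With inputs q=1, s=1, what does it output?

Substituting: (1 NOR (1 OR 1))
= 0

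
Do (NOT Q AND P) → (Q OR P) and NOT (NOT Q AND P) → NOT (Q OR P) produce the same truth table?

No, Inverse is not equivalent to original (counterexample: P=0, Q=1)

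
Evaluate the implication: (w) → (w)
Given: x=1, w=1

Antecedent (w) = 1; consequent (w) = 1.
1 → 1 = 1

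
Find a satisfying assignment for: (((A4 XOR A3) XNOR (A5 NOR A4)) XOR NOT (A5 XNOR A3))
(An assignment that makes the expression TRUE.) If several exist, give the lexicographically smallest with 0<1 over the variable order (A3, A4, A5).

A3=0, A4=1, A5=1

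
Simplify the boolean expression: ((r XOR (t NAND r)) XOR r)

By XOR self-cancellation ((E XOR v) XOR v = E):
= (t NAND r)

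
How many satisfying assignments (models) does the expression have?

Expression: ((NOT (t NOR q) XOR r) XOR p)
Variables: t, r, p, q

Satisfying assignments: (0,0,0,1), (0,0,1,0), (0,1,0,0), (0,1,1,1), (1,0,0,0), (1,0,0,1), (1,1,1,0), (1,1,1,1)
Count: 8 out of 16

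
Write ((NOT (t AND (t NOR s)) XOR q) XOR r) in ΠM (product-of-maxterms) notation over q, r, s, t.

ΠM(4, 5, 6, 7, 8, 9, 10, 11) = (q OR NOT r OR s OR t) AND (q OR NOT r OR s OR NOT t) AND (q OR NOT r OR NOT s OR t) AND (q OR NOT r OR NOT s OR NOT t) AND (NOT q OR r OR s OR t) AND (NOT q OR r OR s OR NOT t) AND (NOT q OR r OR NOT s OR t) AND (NOT q OR r OR NOT s OR NOT t)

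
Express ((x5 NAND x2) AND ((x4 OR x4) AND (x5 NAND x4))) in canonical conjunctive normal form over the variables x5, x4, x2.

(x5 OR x4 OR x2) AND (x5 OR x4 OR NOT x2) AND (NOT x5 OR x4 OR x2) AND (NOT x5 OR x4 OR NOT x2) AND (NOT x5 OR NOT x4 OR x2) AND (NOT x5 OR NOT x4 OR NOT x2)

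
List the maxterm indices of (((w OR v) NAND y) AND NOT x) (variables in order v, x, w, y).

ΠM(3, 4, 5, 6, 7, 9, 11, 12, 13, 14, 15) = (v OR x OR NOT w OR NOT y) AND (v OR NOT x OR w OR y) AND (v OR NOT x OR w OR NOT y) AND (v OR NOT x OR NOT w OR y) AND (v OR NOT x OR NOT w OR NOT y) AND (NOT v OR x OR w OR NOT y) AND (NOT v OR x OR NOT w OR NOT y) AND (NOT v OR NOT x OR w OR y) AND (NOT v OR NOT x OR w OR NOT y) AND (NOT v OR NOT x OR NOT w OR y) AND (NOT v OR NOT x OR NOT w OR NOT y)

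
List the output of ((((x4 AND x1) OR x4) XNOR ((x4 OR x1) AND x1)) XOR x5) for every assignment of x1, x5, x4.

x1 | x5 | x4 | Output
---------------------
0 | 0 | 0 | 1
0 | 0 | 1 | 0
0 | 1 | 0 | 0
0 | 1 | 1 | 1
1 | 0 | 0 | 0
1 | 0 | 1 | 1
1 | 1 | 0 | 1
1 | 1 | 1 | 0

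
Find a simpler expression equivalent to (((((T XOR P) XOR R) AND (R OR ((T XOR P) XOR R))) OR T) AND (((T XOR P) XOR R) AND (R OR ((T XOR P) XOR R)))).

By absorption (E AND (E OR v) = E) then absorption (E AND (E OR v) = E):
= ((T XOR P) XOR R)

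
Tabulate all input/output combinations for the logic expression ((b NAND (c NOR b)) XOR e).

e | c | b | Output
------------------
0 | 0 | 0 | 1
0 | 0 | 1 | 1
0 | 1 | 0 | 1
0 | 1 | 1 | 1
1 | 0 | 0 | 0
1 | 0 | 1 | 0
1 | 1 | 0 | 0
1 | 1 | 1 | 0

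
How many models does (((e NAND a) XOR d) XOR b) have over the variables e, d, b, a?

Satisfying assignments: (0,0,0,0), (0,0,0,1), (0,1,1,0), (0,1,1,1), (1,0,0,0), (1,0,1,1), (1,1,0,1), (1,1,1,0)
Count: 8 out of 16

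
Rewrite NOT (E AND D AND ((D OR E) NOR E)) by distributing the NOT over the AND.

NOT E OR NOT D OR NOT ((D OR E) NOR E)
De Morgan's: NOT(AND of terms) = OR of negations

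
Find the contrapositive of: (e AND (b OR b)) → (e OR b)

Contrapositive: NOT (e OR b) → NOT (e AND (b OR b))
Note: A statement and its contrapositive are logically equivalent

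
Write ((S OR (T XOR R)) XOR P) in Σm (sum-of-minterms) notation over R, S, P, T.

Σm(1, 2, 4, 5, 8, 11, 12, 13) = (NOT R AND NOT S AND NOT P AND T) OR (NOT R AND NOT S AND P AND NOT T) OR (NOT R AND S AND NOT P AND NOT T) OR (NOT R AND S AND NOT P AND T) OR (R AND NOT S AND NOT P AND NOT T) OR (R AND NOT S AND P AND T) OR (R AND S AND NOT P AND NOT T) OR (R AND S AND NOT P AND T)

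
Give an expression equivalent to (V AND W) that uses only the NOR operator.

((V NOR V) NOR (W NOR W))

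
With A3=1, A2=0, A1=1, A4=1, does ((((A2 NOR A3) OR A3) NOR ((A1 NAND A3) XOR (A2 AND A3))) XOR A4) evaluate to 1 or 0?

Substituting: ((((0 NOR 1) OR 1) NOR ((1 NAND 1) XOR (0 AND 1))) XOR 1)
= 1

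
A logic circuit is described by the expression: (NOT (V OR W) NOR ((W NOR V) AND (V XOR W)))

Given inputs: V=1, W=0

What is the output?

Substituting: (NOT (1 OR 0) NOR ((0 NOR 1) AND (1 XOR 0)))
= 1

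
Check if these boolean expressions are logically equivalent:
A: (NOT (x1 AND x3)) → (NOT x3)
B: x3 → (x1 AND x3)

Yes, Contrapositive is always equivalent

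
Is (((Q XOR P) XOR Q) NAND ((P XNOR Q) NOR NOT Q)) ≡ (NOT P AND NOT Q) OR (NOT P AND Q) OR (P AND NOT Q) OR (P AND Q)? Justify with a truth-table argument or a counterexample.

Yes, they are equivalent — the two output columns agree on all 4 assignments:
P | Q | Expression 1 | Expression 2
-----------------------------------
0 | 0 | 1 | 1
0 | 1 | 1 | 1
1 | 0 | 1 | 1
1 | 1 | 1 | 1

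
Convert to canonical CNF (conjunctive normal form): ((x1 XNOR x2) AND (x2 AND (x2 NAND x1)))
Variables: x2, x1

(x2 OR x1) AND (x2 OR NOT x1) AND (NOT x2 OR x1) AND (NOT x2 OR NOT x1)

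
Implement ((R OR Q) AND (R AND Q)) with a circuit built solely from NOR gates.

((((R NOR Q) NOR (R NOR Q)) NOR ((R NOR Q) NOR (R NOR Q))) NOR (((R NOR R) NOR (Q NOR Q)) NOR ((R NOR R) NOR (Q NOR Q))))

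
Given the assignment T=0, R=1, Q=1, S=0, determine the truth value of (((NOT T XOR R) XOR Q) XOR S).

Substituting: (((NOT 0 XOR 1) XOR 1) XOR 0)
= 1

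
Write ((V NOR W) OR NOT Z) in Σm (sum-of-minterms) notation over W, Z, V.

Σm(0, 1, 2, 4, 5) = (NOT W AND NOT Z AND NOT V) OR (NOT W AND NOT Z AND V) OR (NOT W AND Z AND NOT V) OR (W AND NOT Z AND NOT V) OR (W AND NOT Z AND V)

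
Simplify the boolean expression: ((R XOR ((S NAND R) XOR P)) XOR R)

By XOR self-cancellation ((E XOR v) XOR v = E):
= ((S NAND R) XOR P)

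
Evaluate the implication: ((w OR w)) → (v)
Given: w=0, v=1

Antecedent ((w OR w)) = 0; consequent (v) = 1.
0 → 1 = 1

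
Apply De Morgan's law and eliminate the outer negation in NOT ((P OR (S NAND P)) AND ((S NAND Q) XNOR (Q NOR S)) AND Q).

NOT (P OR (S NAND P)) OR NOT ((S NAND Q) XNOR (Q NOR S)) OR NOT Q
De Morgan's: NOT(AND of terms) = OR of negations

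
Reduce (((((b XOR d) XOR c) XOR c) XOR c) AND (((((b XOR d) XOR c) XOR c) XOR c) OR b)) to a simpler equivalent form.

By absorption (E AND (E OR v) = E) then XOR self-cancellation ((E XOR v) XOR v = E):
= ((b XOR d) XOR c)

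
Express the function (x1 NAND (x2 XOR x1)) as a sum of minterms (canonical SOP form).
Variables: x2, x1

Σm(0, 2, 3) = (NOT x2 AND NOT x1) OR (x2 AND NOT x1) OR (x2 AND x1)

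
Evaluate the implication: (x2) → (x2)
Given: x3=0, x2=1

Antecedent (x2) = 1; consequent (x2) = 1.
1 → 1 = 1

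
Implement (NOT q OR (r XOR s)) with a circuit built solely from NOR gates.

(((q NOR q) NOR ((((r NOR s) NOR (r NOR s)) NOR ((r NOR s) NOR (r NOR s))) NOR ((((r NOR r) NOR (s NOR s)) NOR ((r NOR r) NOR (s NOR s))) NOR (((r NOR r) NOR (s NOR s)) NOR ((r NOR r) NOR (s NOR s)))))) NOR ((q NOR q) NOR ((((r NOR s) NOR (r NOR s)) NOR ((r NOR s) NOR (r NOR s))) NOR ((((r NOR r) NOR (s NOR s)) NOR ((r NOR r) NOR (s NOR s))) NOR (((r NOR r) NOR (s NOR s)) NOR ((r NOR r) NOR (s NOR s)))))))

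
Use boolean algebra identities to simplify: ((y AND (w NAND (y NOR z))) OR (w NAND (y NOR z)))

By absorption (E OR (E AND v) = E):
= (w NAND (y NOR z))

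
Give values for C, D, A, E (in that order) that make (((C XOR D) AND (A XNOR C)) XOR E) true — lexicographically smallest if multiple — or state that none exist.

C=0, D=0, A=0, E=1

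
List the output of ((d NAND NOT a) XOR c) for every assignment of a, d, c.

a | d | c | Output
------------------
0 | 0 | 0 | 1
0 | 0 | 1 | 0
0 | 1 | 0 | 0
0 | 1 | 1 | 1
1 | 0 | 0 | 1
1 | 0 | 1 | 0
1 | 1 | 0 | 1
1 | 1 | 1 | 0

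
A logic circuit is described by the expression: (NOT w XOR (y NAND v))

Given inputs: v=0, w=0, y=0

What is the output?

Substituting: (NOT 0 XOR (0 NAND 0))
= 0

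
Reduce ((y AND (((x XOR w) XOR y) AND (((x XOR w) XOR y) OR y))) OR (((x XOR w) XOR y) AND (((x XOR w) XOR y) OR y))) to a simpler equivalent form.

By absorption (E OR (E AND v) = E) then absorption (E AND (E OR v) = E):
= ((x XOR w) XOR y)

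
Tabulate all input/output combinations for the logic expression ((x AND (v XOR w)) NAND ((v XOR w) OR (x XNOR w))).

x | v | w | Output
------------------
0 | 0 | 0 | 1
0 | 0 | 1 | 1
0 | 1 | 0 | 1
0 | 1 | 1 | 1
1 | 0 | 0 | 1
1 | 0 | 1 | 0
1 | 1 | 0 | 0
1 | 1 | 1 | 1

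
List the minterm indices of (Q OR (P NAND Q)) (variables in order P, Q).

Σm(0, 1, 2, 3) = (NOT P AND NOT Q) OR (NOT P AND Q) OR (P AND NOT Q) OR (P AND Q)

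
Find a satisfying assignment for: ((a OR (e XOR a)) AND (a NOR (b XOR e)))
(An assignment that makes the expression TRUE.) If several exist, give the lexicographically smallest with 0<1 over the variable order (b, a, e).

b=1, a=0, e=1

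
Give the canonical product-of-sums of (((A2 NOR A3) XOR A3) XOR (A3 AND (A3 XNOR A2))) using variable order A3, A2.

ΠM(1, 3) = (A3 OR NOT A2) AND (NOT A3 OR NOT A2)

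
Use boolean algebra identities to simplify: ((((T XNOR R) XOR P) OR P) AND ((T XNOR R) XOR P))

By absorption (E AND (E OR v) = E):
= ((T XNOR R) XOR P)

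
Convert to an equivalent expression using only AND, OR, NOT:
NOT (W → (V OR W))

W AND NOT (V OR W)
(Negated implication: NOT(A → B) = A AND NOT B)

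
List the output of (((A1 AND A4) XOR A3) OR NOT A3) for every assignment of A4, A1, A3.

A4 | A1 | A3 | Output
---------------------
0 | 0 | 0 | 1
0 | 0 | 1 | 1
0 | 1 | 0 | 1
0 | 1 | 1 | 1
1 | 0 | 0 | 1
1 | 0 | 1 | 1
1 | 1 | 0 | 1
1 | 1 | 1 | 0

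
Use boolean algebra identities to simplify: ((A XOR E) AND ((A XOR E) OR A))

By absorption (E AND (E OR v) = E):
= (A XOR E)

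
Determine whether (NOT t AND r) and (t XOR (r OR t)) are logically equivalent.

Yes, they are equivalent — the two output columns agree on all 4 assignments:
t | r | Expression 1 | Expression 2
-----------------------------------
0 | 0 | 0 | 0
0 | 1 | 1 | 1
1 | 0 | 0 | 0
1 | 1 | 0 | 0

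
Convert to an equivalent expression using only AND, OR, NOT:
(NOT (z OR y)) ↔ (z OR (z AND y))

((NOT (z OR y)) AND (z OR (z AND y))) OR ((z OR y) AND NOT (z OR (z AND y)))
(Biconditional = both true or both false)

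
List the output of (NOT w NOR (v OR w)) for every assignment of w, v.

w | v | Output
--------------
0 | 0 | 0
0 | 1 | 0
1 | 0 | 0
1 | 1 | 0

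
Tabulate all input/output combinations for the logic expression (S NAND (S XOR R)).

S | R | Output
--------------
0 | 0 | 1
0 | 1 | 1
1 | 0 | 0
1 | 1 | 1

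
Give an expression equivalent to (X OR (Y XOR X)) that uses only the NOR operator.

((X NOR ((((Y NOR X) NOR (Y NOR X)) NOR ((Y NOR X) NOR (Y NOR X))) NOR ((((Y NOR Y) NOR (X NOR X)) NOR ((Y NOR Y) NOR (X NOR X))) NOR (((Y NOR Y) NOR (X NOR X)) NOR ((Y NOR Y) NOR (X NOR X)))))) NOR (X NOR ((((Y NOR X) NOR (Y NOR X)) NOR ((Y NOR X) NOR (Y NOR X))) NOR ((((Y NOR Y) NOR (X NOR X)) NOR ((Y NOR Y) NOR (X NOR X))) NOR (((Y NOR Y) NOR (X NOR X)) NOR ((Y NOR Y) NOR (X NOR X)))))))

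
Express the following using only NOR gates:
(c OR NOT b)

((c NOR (b NOR b)) NOR (c NOR (b NOR b)))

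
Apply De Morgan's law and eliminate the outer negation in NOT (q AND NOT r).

NOT q OR r
De Morgan's: NOT(AND of terms) = OR of negations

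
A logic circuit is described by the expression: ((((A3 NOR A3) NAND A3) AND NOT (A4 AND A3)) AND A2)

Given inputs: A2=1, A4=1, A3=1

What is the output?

Substituting: ((((1 NOR 1) NAND 1) AND NOT (1 AND 1)) AND 1)
= 0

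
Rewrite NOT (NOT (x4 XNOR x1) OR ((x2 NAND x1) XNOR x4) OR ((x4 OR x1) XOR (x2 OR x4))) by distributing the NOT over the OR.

(x4 XNOR x1) AND NOT ((x2 NAND x1) XNOR x4) AND NOT ((x4 OR x1) XOR (x2 OR x4))
De Morgan's: NOT(OR of terms) = AND of negations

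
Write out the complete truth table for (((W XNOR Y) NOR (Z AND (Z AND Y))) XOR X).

Z | W | X | Y | Output
----------------------
0 | 0 | 0 | 0 | 0
0 | 0 | 0 | 1 | 1
0 | 0 | 1 | 0 | 1
0 | 0 | 1 | 1 | 0
0 | 1 | 0 | 0 | 1
0 | 1 | 0 | 1 | 0
0 | 1 | 1 | 0 | 0
0 | 1 | 1 | 1 | 1
1 | 0 | 0 | 0 | 0
1 | 0 | 0 | 1 | 0
1 | 0 | 1 | 0 | 1
1 | 0 | 1 | 1 | 1
1 | 1 | 0 | 0 | 1
1 | 1 | 0 | 1 | 0
1 | 1 | 1 | 0 | 0
1 | 1 | 1 | 1 | 1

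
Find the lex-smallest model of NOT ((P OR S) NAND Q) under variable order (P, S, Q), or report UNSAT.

P=0, S=1, Q=1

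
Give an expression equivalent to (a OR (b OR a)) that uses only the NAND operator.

((a NAND a) NAND (((b NAND b) NAND (a NAND a)) NAND ((b NAND b) NAND (a NAND a))))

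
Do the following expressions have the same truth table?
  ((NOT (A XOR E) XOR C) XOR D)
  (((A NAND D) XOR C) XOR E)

No. Counterexample: with C=0, D=0, A=1, E=0, Expression 1 = 0 but Expression 2 = 1.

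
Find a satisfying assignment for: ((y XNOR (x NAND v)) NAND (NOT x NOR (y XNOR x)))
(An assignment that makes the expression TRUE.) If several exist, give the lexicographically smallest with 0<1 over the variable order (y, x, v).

y=0, x=0, v=0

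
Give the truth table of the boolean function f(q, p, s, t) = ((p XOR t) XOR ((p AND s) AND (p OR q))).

q | p | s | t | Output
----------------------
0 | 0 | 0 | 0 | 0
0 | 0 | 0 | 1 | 1
0 | 0 | 1 | 0 | 0
0 | 0 | 1 | 1 | 1
0 | 1 | 0 | 0 | 1
0 | 1 | 0 | 1 | 0
0 | 1 | 1 | 0 | 0
0 | 1 | 1 | 1 | 1
1 | 0 | 0 | 0 | 0
1 | 0 | 0 | 1 | 1
1 | 0 | 1 | 0 | 0
1 | 0 | 1 | 1 | 1
1 | 1 | 0 | 0 | 1
1 | 1 | 0 | 1 | 0
1 | 1 | 1 | 0 | 0
1 | 1 | 1 | 1 | 1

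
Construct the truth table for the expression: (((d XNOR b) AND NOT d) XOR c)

c | d | b | Output
------------------
0 | 0 | 0 | 1
0 | 0 | 1 | 0
0 | 1 | 0 | 0
0 | 1 | 1 | 0
1 | 0 | 0 | 0
1 | 0 | 1 | 1
1 | 1 | 0 | 1
1 | 1 | 1 | 1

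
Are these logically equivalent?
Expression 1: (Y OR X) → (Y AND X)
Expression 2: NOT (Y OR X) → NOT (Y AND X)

No, Inverse is not equivalent to original (counterexample: Y=0, X=1)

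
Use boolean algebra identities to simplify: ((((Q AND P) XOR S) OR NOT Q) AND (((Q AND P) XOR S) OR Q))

By distribution ((E OR v) AND (E OR NOT v) = E):
= ((Q AND P) XOR S)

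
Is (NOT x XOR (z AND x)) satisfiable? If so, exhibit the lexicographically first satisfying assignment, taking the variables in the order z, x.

z=0, x=0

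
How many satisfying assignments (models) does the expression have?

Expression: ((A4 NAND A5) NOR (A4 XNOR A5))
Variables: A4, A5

No assignment satisfies the expression.
Count: 0 out of 4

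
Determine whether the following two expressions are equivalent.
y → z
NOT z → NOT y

Yes, Contrapositive is always equivalent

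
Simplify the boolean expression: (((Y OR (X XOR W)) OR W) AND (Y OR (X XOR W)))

By absorption (E AND (E OR v) = E):
= (Y OR (X XOR W))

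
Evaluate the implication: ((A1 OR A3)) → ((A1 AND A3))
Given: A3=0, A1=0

Antecedent ((A1 OR A3)) = 0; consequent ((A1 AND A3)) = 0.
0 → 0 = 1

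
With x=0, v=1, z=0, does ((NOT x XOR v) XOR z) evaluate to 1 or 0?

Substituting: ((NOT 0 XOR 1) XOR 0)
= 0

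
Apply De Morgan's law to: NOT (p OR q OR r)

NOT p AND NOT q AND NOT r
De Morgan's: NOT(OR of terms) = AND of negations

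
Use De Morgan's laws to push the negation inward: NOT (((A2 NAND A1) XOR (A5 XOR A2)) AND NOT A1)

NOT ((A2 NAND A1) XOR (A5 XOR A2)) OR A1
De Morgan's: NOT(AND of terms) = OR of negations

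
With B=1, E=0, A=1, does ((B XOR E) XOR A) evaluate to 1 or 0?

Substituting: ((1 XOR 0) XOR 1)
= 0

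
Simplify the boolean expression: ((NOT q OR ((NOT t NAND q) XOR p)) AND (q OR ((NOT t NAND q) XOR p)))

By distribution ((E OR v) AND (E OR NOT v) = E):
= ((NOT t NAND q) XOR p)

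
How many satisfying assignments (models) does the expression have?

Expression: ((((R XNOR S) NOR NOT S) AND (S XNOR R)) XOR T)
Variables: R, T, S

Satisfying assignments: (0,1,0), (0,1,1), (1,1,0), (1,1,1)
Count: 4 out of 8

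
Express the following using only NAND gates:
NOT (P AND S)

(((P NAND S) NAND (P NAND S)) NAND ((P NAND S) NAND (P NAND S)))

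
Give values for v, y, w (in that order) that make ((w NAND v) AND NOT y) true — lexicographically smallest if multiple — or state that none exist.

v=0, y=0, w=0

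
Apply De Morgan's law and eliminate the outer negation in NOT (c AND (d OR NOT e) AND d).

NOT c OR NOT (d OR NOT e) OR NOT d
De Morgan's: NOT(AND of terms) = OR of negations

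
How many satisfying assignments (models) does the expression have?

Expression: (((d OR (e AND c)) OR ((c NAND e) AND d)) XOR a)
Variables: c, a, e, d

Satisfying assignments: (0,0,0,1), (0,0,1,1), (0,1,0,0), (0,1,1,0), (1,0,0,1), (1,0,1,0), (1,0,1,1), (1,1,0,0)
Count: 8 out of 16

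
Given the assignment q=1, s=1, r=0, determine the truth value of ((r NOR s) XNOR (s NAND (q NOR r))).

Substituting: ((0 NOR 1) XNOR (1 NAND (1 NOR 0)))
= 0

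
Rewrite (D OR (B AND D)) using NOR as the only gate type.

((D NOR ((B NOR B) NOR (D NOR D))) NOR (D NOR ((B NOR B) NOR (D NOR D))))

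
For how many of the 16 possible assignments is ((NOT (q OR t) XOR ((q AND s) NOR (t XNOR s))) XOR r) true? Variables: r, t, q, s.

Satisfying assignments: (0,0,0,0), (0,1,0,0), (0,1,1,0), (1,0,0,1), (1,0,1,0), (1,0,1,1), (1,1,0,1), (1,1,1,1)
Count: 8 out of 16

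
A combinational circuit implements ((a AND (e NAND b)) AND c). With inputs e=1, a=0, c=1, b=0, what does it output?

Substituting: ((0 AND (1 NAND 0)) AND 1)
= 0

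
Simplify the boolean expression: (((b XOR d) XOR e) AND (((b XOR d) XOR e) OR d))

By absorption (E AND (E OR v) = E):
= ((b XOR d) XOR e)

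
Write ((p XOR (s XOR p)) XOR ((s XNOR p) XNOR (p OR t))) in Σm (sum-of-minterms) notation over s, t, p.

Σm(2, 6) = (NOT s AND t AND NOT p) OR (s AND t AND NOT p)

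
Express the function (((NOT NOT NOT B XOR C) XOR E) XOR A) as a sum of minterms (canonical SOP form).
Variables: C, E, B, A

Σm(0, 3, 5, 6, 9, 10, 12, 15) = (NOT C AND NOT E AND NOT B AND NOT A) OR (NOT C AND NOT E AND B AND A) OR (NOT C AND E AND NOT B AND A) OR (NOT C AND E AND B AND NOT A) OR (C AND NOT E AND NOT B AND A) OR (C AND NOT E AND B AND NOT A) OR (C AND E AND NOT B AND NOT A) OR (C AND E AND B AND A)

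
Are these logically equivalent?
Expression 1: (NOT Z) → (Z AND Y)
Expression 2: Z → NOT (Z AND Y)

No, Inverse is not equivalent to original (counterexample: Y=0, Z=0)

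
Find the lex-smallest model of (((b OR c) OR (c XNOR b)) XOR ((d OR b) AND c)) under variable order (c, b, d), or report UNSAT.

c=0, b=0, d=0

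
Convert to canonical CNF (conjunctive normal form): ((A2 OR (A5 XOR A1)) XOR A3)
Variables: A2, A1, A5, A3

(A2 OR A1 OR A5 OR A3) AND (A2 OR A1 OR NOT A5 OR NOT A3) AND (A2 OR NOT A1 OR A5 OR NOT A3) AND (A2 OR NOT A1 OR NOT A5 OR A3) AND (NOT A2 OR A1 OR A5 OR NOT A3) AND (NOT A2 OR A1 OR NOT A5 OR NOT A3) AND (NOT A2 OR NOT A1 OR A5 OR NOT A3) AND (NOT A2 OR NOT A1 OR NOT A5 OR NOT A3)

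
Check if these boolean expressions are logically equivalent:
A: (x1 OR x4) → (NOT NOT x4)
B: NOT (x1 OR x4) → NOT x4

No, Inverse is not equivalent to original (counterexample: x1=1, x4=0)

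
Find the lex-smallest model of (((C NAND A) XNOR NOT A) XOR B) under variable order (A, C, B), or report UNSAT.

A=0, C=0, B=0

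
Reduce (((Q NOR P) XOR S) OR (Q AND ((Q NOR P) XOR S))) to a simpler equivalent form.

By absorption (E OR (E AND v) = E):
= ((Q NOR P) XOR S)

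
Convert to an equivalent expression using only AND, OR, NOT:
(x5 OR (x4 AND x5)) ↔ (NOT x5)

((x5 OR (x4 AND x5)) AND (NOT x5)) OR (NOT (x5 OR (x4 AND x5)) AND x5)
(Biconditional = both true or both false)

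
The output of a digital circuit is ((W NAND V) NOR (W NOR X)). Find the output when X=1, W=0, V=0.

Substituting: ((0 NAND 0) NOR (0 NOR 1))
= 0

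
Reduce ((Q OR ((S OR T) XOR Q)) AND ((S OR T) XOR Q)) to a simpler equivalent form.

By absorption (E AND (E OR v) = E):
= ((S OR T) XOR Q)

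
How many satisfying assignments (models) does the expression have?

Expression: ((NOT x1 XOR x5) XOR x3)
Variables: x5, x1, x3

Satisfying assignments: (0,0,0), (0,1,1), (1,0,1), (1,1,0)
Count: 4 out of 8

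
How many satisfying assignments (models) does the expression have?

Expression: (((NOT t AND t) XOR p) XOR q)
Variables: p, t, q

Satisfying assignments: (0,0,1), (0,1,1), (1,0,0), (1,1,0)
Count: 4 out of 8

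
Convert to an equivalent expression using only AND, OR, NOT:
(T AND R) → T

NOT (T AND R) OR T
(Implication elimination: A → B = NOT A OR B)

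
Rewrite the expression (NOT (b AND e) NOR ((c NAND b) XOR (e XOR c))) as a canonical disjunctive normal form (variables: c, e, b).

(NOT c AND e AND b) OR (c AND e AND b)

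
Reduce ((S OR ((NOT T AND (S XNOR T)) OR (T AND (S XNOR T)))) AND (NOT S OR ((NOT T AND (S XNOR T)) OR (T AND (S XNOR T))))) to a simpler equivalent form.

By distribution ((E OR v) AND (E OR NOT v) = E) then distribution ((E AND v) OR (E AND NOT v) = E):
= (S XNOR T)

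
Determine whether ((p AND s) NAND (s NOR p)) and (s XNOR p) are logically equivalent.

No. Counterexample: with p=0, s=1, Expression 1 = 1 but Expression 2 = 0.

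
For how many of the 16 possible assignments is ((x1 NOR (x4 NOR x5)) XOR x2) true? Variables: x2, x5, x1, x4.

Satisfying assignments: (0,0,0,1), (0,1,0,0), (0,1,0,1), (1,0,0,0), (1,0,1,0), (1,0,1,1), (1,1,1,0), (1,1,1,1)
Count: 8 out of 16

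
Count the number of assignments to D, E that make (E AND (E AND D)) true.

Satisfying assignments: (1,1)
Count: 1 out of 4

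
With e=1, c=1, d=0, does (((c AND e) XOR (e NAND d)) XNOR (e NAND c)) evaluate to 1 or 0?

Substituting: (((1 AND 1) XOR (1 NAND 0)) XNOR (1 NAND 1))
= 1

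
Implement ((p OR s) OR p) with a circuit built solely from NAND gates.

((((p NAND p) NAND (s NAND s)) NAND ((p NAND p) NAND (s NAND s))) NAND (p NAND p))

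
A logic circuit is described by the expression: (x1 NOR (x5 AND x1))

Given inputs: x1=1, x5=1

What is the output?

Substituting: (1 NOR (1 AND 1))
= 0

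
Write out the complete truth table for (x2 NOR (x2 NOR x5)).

x2 | x5 | Output
----------------
0 | 0 | 0
0 | 1 | 1
1 | 0 | 0
1 | 1 | 0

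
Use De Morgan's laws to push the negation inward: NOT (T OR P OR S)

NOT T AND NOT P AND NOT S
De Morgan's: NOT(OR of terms) = AND of negations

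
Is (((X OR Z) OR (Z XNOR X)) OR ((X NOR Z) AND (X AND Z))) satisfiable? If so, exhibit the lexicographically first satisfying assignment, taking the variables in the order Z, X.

Z=0, X=0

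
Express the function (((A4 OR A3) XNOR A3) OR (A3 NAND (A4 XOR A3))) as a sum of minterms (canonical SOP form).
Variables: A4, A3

Σm(0, 1, 2, 3) = (NOT A4 AND NOT A3) OR (NOT A4 AND A3) OR (A4 AND NOT A3) OR (A4 AND A3)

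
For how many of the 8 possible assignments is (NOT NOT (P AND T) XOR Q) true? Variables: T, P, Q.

Satisfying assignments: (0,0,1), (0,1,1), (1,0,1), (1,1,0)
Count: 4 out of 8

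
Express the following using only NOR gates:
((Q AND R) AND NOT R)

((((Q NOR Q) NOR (R NOR R)) NOR ((Q NOR Q) NOR (R NOR R))) NOR ((R NOR R) NOR (R NOR R)))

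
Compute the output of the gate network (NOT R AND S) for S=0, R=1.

Substituting: (NOT 1 AND 0)
= 0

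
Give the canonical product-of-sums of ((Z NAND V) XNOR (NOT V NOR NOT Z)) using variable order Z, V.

ΠM(0, 1, 2, 3) = (Z OR V) AND (Z OR NOT V) AND (NOT Z OR V) AND (NOT Z OR NOT V)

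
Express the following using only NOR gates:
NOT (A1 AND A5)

(((A1 NOR A1) NOR (A5 NOR A5)) NOR ((A1 NOR A1) NOR (A5 NOR A5)))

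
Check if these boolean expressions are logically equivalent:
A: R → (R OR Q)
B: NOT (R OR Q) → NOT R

Yes, Contrapositive is always equivalent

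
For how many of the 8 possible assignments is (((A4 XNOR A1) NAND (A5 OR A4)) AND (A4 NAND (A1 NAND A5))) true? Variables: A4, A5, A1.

Satisfying assignments: (0,0,0), (0,0,1), (0,1,1)
Count: 3 out of 8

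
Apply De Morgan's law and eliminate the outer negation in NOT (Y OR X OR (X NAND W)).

NOT Y AND NOT X AND NOT (X NAND W)
De Morgan's: NOT(OR of terms) = AND of negations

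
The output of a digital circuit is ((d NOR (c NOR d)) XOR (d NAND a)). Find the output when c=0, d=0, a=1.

Substituting: ((0 NOR (0 NOR 0)) XOR (0 NAND 1))
= 1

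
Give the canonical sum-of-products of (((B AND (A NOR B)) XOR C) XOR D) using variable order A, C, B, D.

Σm(1, 3, 4, 6, 9, 11, 12, 14) = (NOT A AND NOT C AND NOT B AND D) OR (NOT A AND NOT C AND B AND D) OR (NOT A AND C AND NOT B AND NOT D) OR (NOT A AND C AND B AND NOT D) OR (A AND NOT C AND NOT B AND D) OR (A AND NOT C AND B AND D) OR (A AND C AND NOT B AND NOT D) OR (A AND C AND B AND NOT D)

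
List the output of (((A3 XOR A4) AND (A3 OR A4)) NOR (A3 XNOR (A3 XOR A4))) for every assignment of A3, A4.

A3 | A4 | Output
----------------
0 | 0 | 0
0 | 1 | 0
1 | 0 | 0
1 | 1 | 1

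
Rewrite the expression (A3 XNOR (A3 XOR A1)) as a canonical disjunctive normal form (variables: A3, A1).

(NOT A3 AND NOT A1) OR (A3 AND NOT A1)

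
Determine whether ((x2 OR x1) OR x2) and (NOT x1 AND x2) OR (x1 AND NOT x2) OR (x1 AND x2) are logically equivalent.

Yes, they are equivalent — the two output columns agree on all 4 assignments:
x1 | x2 | Expression 1 | Expression 2
-------------------------------------
0 | 0 | 0 | 0
0 | 1 | 1 | 1
1 | 0 | 1 | 1
1 | 1 | 1 | 1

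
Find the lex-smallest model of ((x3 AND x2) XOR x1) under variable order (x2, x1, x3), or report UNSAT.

x2=0, x1=1, x3=0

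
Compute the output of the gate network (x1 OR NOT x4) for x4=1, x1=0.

Substituting: (0 OR NOT 1)
= 0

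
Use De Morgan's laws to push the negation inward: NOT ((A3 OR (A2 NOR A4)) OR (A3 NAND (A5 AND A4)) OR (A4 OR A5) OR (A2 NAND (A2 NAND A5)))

NOT (A3 OR (A2 NOR A4)) AND NOT (A3 NAND (A5 AND A4)) AND NOT (A4 OR A5) AND NOT (A2 NAND (A2 NAND A5))
De Morgan's: NOT(OR of terms) = AND of negations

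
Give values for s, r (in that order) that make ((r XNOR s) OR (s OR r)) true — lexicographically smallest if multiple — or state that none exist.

s=0, r=0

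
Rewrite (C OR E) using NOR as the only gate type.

((C NOR E) NOR (C NOR E))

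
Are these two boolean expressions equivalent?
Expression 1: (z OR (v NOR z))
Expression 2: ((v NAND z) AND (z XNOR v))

No. Counterexample: with z=1, v=0, Expression 1 = 1 but Expression 2 = 0.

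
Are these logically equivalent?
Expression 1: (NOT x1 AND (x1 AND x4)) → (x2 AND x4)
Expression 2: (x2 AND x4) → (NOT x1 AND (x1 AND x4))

No, Converse is not equivalent to original (counterexample: x2=1, x1=0, x4=1)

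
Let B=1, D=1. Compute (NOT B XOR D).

Substituting: (NOT 1 XOR 1)
= 1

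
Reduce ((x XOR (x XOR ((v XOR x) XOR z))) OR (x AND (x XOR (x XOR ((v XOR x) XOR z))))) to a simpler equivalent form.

By absorption (E OR (E AND v) = E) then XOR self-cancellation ((E XOR v) XOR v = E):
= ((v XOR x) XOR z)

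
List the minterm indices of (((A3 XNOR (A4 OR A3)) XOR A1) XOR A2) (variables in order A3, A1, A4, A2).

Σm(0, 3, 5, 6, 8, 10, 13, 15) = (NOT A3 AND NOT A1 AND NOT A4 AND NOT A2) OR (NOT A3 AND NOT A1 AND A4 AND A2) OR (NOT A3 AND A1 AND NOT A4 AND A2) OR (NOT A3 AND A1 AND A4 AND NOT A2) OR (A3 AND NOT A1 AND NOT A4 AND NOT A2) OR (A3 AND NOT A1 AND A4 AND NOT A2) OR (A3 AND A1 AND NOT A4 AND A2) OR (A3 AND A1 AND A4 AND A2)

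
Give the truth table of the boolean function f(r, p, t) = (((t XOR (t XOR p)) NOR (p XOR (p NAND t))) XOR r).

r | p | t | Output
------------------
0 | 0 | 0 | 0
0 | 0 | 1 | 0
0 | 1 | 0 | 0
0 | 1 | 1 | 0
1 | 0 | 0 | 1
1 | 0 | 1 | 1
1 | 1 | 0 | 1
1 | 1 | 1 | 1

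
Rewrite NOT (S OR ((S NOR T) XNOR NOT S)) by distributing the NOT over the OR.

NOT S AND NOT ((S NOR T) XNOR NOT S)
De Morgan's: NOT(OR of terms) = AND of negations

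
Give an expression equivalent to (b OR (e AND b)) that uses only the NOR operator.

((b NOR ((e NOR e) NOR (b NOR b))) NOR (b NOR ((e NOR e) NOR (b NOR b))))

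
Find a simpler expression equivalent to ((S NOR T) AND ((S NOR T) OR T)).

By absorption (E AND (E OR v) = E):
= (S NOR T)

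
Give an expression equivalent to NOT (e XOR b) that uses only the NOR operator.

(((((e NOR b) NOR (e NOR b)) NOR ((e NOR b) NOR (e NOR b))) NOR ((((e NOR e) NOR (b NOR b)) NOR ((e NOR e) NOR (b NOR b))) NOR (((e NOR e) NOR (b NOR b)) NOR ((e NOR e) NOR (b NOR b))))) NOR ((((e NOR b) NOR (e NOR b)) NOR ((e NOR b) NOR (e NOR b))) NOR ((((e NOR e) NOR (b NOR b)) NOR ((e NOR e) NOR (b NOR b))) NOR (((e NOR e) NOR (b NOR b)) NOR ((e NOR e) NOR (b NOR b))))))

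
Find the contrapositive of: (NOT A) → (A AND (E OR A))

Contrapositive: NOT (A AND (E OR A)) → A
Note: A statement and its contrapositive are logically equivalent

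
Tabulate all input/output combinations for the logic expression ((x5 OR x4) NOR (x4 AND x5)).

x4 | x5 | Output
----------------
0 | 0 | 1
0 | 1 | 0
1 | 0 | 0
1 | 1 | 0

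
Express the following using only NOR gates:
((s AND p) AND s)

((((s NOR s) NOR (p NOR p)) NOR ((s NOR s) NOR (p NOR p))) NOR (s NOR s))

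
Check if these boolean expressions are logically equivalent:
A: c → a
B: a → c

No, Converse is not equivalent to original (counterexample: c=0, a=1)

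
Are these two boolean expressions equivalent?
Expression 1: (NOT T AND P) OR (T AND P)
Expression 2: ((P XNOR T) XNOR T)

Yes, they are equivalent — the two output columns agree on all 4 assignments:
T | P | Expression 1 | Expression 2
-----------------------------------
0 | 0 | 0 | 0
0 | 1 | 1 | 1
1 | 0 | 0 | 0
1 | 1 | 1 | 1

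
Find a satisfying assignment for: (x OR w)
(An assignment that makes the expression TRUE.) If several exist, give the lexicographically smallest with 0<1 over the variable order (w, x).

w=0, x=1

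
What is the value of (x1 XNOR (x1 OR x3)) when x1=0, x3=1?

Substituting: (0 XNOR (0 OR 1))
= 0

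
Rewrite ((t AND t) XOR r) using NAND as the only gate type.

((((t NAND t) NAND (t NAND t)) NAND (((t NAND t) NAND (t NAND t)) NAND r)) NAND (r NAND (((t NAND t) NAND (t NAND t)) NAND r)))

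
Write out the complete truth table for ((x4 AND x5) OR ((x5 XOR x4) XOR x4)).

x4 | x5 | Output
----------------
0 | 0 | 0
0 | 1 | 1
1 | 0 | 0
1 | 1 | 1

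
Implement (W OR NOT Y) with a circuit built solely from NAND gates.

((W NAND W) NAND ((Y NAND Y) NAND (Y NAND Y)))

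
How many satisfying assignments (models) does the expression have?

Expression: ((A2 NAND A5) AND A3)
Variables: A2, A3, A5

Satisfying assignments: (0,1,0), (0,1,1), (1,1,0)
Count: 3 out of 8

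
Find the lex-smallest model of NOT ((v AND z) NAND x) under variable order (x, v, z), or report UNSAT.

x=1, v=1, z=1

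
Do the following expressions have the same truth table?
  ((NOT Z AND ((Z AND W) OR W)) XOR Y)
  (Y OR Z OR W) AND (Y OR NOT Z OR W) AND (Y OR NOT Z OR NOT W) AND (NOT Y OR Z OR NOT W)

Yes, they are equivalent — the two output columns agree on all 8 assignments:
Y | Z | W | Expression 1 | Expression 2
---------------------------------------
0 | 0 | 0 | 0 | 0
0 | 0 | 1 | 1 | 1
0 | 1 | 0 | 0 | 0
0 | 1 | 1 | 0 | 0
1 | 0 | 0 | 1 | 1
1 | 0 | 1 | 0 | 0
1 | 1 | 0 | 1 | 1
1 | 1 | 1 | 1 | 1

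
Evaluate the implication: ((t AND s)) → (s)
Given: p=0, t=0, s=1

Antecedent ((t AND s)) = 0; consequent (s) = 1.
0 → 1 = 1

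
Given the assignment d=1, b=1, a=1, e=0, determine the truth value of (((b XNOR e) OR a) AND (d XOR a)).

Substituting: (((1 XNOR 0) OR 1) AND (1 XOR 1))
= 0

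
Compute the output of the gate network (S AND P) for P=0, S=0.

Substituting: (0 AND 0)
= 0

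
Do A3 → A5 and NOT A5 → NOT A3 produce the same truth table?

Yes, Contrapositive is always equivalent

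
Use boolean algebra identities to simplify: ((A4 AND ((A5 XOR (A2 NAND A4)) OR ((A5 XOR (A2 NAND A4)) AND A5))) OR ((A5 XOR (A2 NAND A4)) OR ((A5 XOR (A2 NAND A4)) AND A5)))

By absorption (E OR (E AND v) = E) then absorption (E OR (E AND v) = E):
= (A5 XOR (A2 NAND A4))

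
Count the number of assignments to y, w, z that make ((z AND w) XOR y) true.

Satisfying assignments: (0,1,1), (1,0,0), (1,0,1), (1,1,0)
Count: 4 out of 8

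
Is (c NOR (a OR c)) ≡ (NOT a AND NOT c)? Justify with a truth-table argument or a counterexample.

Yes, they are equivalent — the two output columns agree on all 4 assignments:
a | c | Expression 1 | Expression 2
-----------------------------------
0 | 0 | 1 | 1
0 | 1 | 0 | 0
1 | 0 | 0 | 0
1 | 1 | 0 | 0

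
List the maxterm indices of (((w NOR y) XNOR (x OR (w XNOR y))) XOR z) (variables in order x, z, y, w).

ΠM(3, 4, 5, 6, 9, 10, 11, 12) = (x OR z OR NOT y OR NOT w) AND (x OR NOT z OR y OR w) AND (x OR NOT z OR y OR NOT w) AND (x OR NOT z OR NOT y OR w) AND (NOT x OR z OR y OR NOT w) AND (NOT x OR z OR NOT y OR w) AND (NOT x OR z OR NOT y OR NOT w) AND (NOT x OR NOT z OR y OR w)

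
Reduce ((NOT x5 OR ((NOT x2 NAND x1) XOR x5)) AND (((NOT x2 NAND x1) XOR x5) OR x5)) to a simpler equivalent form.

By distribution ((E OR v) AND (E OR NOT v) = E):
= ((NOT x2 NAND x1) XOR x5)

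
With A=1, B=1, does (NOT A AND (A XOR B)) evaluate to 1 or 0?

Substituting: (NOT 1 AND (1 XOR 1))
= 0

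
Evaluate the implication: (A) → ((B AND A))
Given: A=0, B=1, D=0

Antecedent (A) = 0; consequent ((B AND A)) = 0.
0 → 0 = 1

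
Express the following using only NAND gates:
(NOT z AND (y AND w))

(((z NAND z) NAND ((y NAND w) NAND (y NAND w))) NAND ((z NAND z) NAND ((y NAND w) NAND (y NAND w))))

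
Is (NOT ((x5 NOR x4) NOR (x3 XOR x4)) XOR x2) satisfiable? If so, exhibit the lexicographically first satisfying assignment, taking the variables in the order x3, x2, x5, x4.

x3=0, x2=0, x5=0, x4=0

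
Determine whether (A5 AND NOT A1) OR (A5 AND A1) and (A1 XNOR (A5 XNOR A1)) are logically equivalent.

Yes, they are equivalent — the two output columns agree on all 4 assignments:
A5 | A1 | Expression 1 | Expression 2
-------------------------------------
0 | 0 | 0 | 0
0 | 1 | 0 | 0
1 | 0 | 1 | 1
1 | 1 | 1 | 1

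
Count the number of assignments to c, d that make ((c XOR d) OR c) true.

Satisfying assignments: (0,1), (1,0), (1,1)
Count: 3 out of 4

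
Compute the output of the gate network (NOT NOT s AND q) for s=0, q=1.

Substituting: (NOT NOT 0 AND 1)
= 0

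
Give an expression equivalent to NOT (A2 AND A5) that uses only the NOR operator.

(((A2 NOR A2) NOR (A5 NOR A5)) NOR ((A2 NOR A2) NOR (A5 NOR A5)))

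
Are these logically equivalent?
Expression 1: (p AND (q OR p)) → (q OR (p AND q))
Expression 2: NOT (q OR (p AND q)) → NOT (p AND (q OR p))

Yes, Contrapositive is always equivalent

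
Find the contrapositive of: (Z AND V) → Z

Contrapositive: NOT Z → NOT (Z AND V)
Note: A statement and its contrapositive are logically equivalent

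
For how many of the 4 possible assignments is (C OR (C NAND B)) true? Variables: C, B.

Satisfying assignments: (0,0), (0,1), (1,0), (1,1)
Count: 4 out of 4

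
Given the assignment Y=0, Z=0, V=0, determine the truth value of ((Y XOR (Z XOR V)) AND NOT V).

Substituting: ((0 XOR (0 XOR 0)) AND NOT 0)
= 0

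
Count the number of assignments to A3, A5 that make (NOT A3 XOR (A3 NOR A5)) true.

Satisfying assignments: (0,1)
Count: 1 out of 4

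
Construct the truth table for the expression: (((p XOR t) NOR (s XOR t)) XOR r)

r | s | t | p | Output
----------------------
0 | 0 | 0 | 0 | 1
0 | 0 | 0 | 1 | 0
0 | 0 | 1 | 0 | 0
0 | 0 | 1 | 1 | 0
0 | 1 | 0 | 0 | 0
0 | 1 | 0 | 1 | 0
0 | 1 | 1 | 0 | 0
0 | 1 | 1 | 1 | 1
1 | 0 | 0 | 0 | 0
1 | 0 | 0 | 1 | 1
1 | 0 | 1 | 0 | 1
1 | 0 | 1 | 1 | 1
1 | 1 | 0 | 0 | 1
1 | 1 | 0 | 1 | 1
1 | 1 | 1 | 0 | 1
1 | 1 | 1 | 1 | 0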